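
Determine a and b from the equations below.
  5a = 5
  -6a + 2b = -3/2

a = 1, b = 9/4

Row-reduce the augmented matrix:
R1 ← R1 / (5).
R2 ← R2 + 6·R1.
R2 ← R2 / (2).
Reading off the reduced rows gives a = 1, b = 9/4.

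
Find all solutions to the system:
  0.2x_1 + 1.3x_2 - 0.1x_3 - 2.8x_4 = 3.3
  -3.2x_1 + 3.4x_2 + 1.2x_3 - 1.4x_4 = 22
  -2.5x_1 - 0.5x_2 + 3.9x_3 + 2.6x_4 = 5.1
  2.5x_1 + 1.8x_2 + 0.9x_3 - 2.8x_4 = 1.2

Row-reduce the augmented matrix:
R1 ← R1 / (1/5).
R2 ← R2 + 16/5·R1.
R3 ← R3 + 5/2·R1.
R4 ← R4 − 5/2·R1.
R2 ← R2 / (121/5).
R1 ← R1 − 13/2·R2.
R3 ← R3 − 63/4·R2.
R4 ← R4 + 289/20·R2.
R3 ← R3 / (7043/2420).
R1 ← R1 + 95/242·R3.
R2 ← R2 + 2/121·R3.
R4 ← R4 − 925/484·R3.
R4 ← R4 / (86557/14086).
R1 ← R1 + 13420/7043·R4.
R2 ← R2 + 13539/7043·R4.
R3 ← R3 + 5643/7043·R4.
Reading off the reduced rows gives x_1 = -2, x_2 = 5, x_3 = 0, x_4 = 1.

x_1 = -2, x_2 = 5, x_3 = 0, x_4 = 1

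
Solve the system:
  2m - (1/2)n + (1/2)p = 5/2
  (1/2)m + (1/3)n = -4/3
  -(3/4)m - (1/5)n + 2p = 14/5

Row-reduce the augmented matrix:
R1 ← R1 / (2).
R2 ← R2 − 1/2·R1.
R3 ← R3 + 3/4·R1.
R2 ← R2 / (11/24).
R1 ← R1 + 1/4·R2.
R3 ← R3 + 31/80·R2.
R3 ← R3 / (229/110).
R1 ← R1 − 2/11·R3.
R2 ← R2 + 3/11·R3.
Reading off the reduced rows gives m = 0, n = -4, p = 1.

m = 0, n = -4, p = 1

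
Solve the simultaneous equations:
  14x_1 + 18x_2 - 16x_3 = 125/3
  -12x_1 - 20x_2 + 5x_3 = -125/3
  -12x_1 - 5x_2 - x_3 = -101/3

x_1 = 5/2, x_2 = 2/3, x_3 = 1/3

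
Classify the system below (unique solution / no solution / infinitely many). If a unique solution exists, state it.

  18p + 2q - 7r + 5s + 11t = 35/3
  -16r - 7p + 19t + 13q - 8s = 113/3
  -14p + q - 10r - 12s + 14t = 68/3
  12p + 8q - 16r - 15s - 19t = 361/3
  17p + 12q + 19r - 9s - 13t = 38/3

p = 1, q = 2/3, r = -8/3, s = -7/3, t = -4/3

Row-reduce the augmented matrix:
R1 ← R1 / (18).
R2 ← R2 + 7·R1.
R3 ← R3 + 14·R1.
R4 ← R4 − 12·R1.
R5 ← R5 − 17·R1.
R2 ← R2 / (124/9).
R1 ← R1 − 1/9·R2.
R3 ← R3 − 23/9·R2.
R4 ← R4 − 20/3·R2.
R5 ← R5 − 91/9·R2.
R3 ← R3 / (-2969/248).
R1 ← R1 + 59/248·R3.
R2 ← R2 + 337/248·R3.
R4 ← R4 + 141/62·R3.
R5 ← R5 − 9759/248·R3.
R4 ← R4 / (-41791/2969).
R1 ← R1 − 1382/2969·R4.
R2 ← R2 − 1050/2969·R4.
R3 ← R3 − 1733/2969·R4.
R5 ← R5 + 95742/2969·R4.
R5 ← R5 / (4745195/41791).
R1 ← R1 + 54199/41791·R5.
R2 ← R2 + 59020/41791·R5.
R3 ← R3 + 134824/41791·R5.
R4 ← R4 − 121911/41791·R5.
Reading off the reduced rows gives p = 1, q = 2/3, r = -8/3, s = -7/3, t = -4/3.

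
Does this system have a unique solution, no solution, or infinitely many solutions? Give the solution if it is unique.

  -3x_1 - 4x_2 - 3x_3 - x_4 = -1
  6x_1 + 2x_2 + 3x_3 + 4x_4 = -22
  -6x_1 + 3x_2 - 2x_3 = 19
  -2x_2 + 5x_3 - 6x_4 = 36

x_1 = -4, x_2 = 1, x_3 = 4, x_4 = -3

Row-reduce the augmented matrix:
R1 ← R1 / (-3).
R2 ← R2 − 6·R1.
R3 ← R3 + 6·R1.
R2 ← R2 / (-6).
R1 ← R1 − 4/3·R2.
R3 ← R3 − 11·R2.
R4 ← R4 + 2·R2.
R3 ← R3 / (-3/2).
R1 ← R1 − 1/3·R3.
R2 ← R2 − 1/2·R3.
R4 ← R4 − 6·R3.
R4 ← R4 / (16).
R1 ← R1 − 55/27·R4.
R2 ← R2 − 14/9·R4.
R3 ← R3 + 34/9·R4.
Reading off the reduced rows gives x_1 = -4, x_2 = 1, x_3 = 4, x_4 = -3.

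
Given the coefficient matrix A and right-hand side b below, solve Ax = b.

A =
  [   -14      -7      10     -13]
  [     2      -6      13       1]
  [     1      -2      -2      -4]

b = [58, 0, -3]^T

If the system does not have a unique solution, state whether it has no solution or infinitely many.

Row-reduce:
R1 ← R1 / (-14).
R2 ← R2 − 2·R1.
R3 ← R3 − 1·R1.
R2 ← R2 / (-7).
R1 ← R1 − 1/2·R2.
R3 ← R3 + 5/2·R2.
R3 ← R3 / (-631/98).
R1 ← R1 − 31/98·R3.
R2 ← R2 + 101/49·R3.
Rank is 3 with 4 unknowns, leaving x_4 free.

infinitely many solutions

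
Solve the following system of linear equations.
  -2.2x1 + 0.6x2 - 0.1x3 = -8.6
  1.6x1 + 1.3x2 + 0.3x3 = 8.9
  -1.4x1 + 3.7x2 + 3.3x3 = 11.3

Row-reduce the augmented matrix:
R1 ← R1 / (-11/5).
R2 ← R2 − 8/5·R1.
R3 ← R3 + 7/5·R1.
R2 ← R2 / (191/110).
R1 ← R1 + 3/11·R2.
R3 ← R3 − 73/22·R2.
R3 ← R3 / (1119/382).
R1 ← R1 − 31/382·R3.
R2 ← R2 − 25/191·R3.
Reading off the reduced rows gives x1 = 4, x2 = 1, x3 = 4.

x1 = 4, x2 = 1, x3 = 4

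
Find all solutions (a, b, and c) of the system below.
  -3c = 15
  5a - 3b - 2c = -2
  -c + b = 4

Row-reduce the augmented matrix:
Swap R1 and R2.
R1 ← R1 / (5).
Swap R2 and R3.
R1 ← R1 + 3/5·R2.
R3 ← R3 / (-3).
R1 ← R1 + 1·R3.
R2 ← R2 + 1·R3.
Reading off the reduced rows gives a = -3, b = -1, c = -5.

a = -3, b = -1, c = -5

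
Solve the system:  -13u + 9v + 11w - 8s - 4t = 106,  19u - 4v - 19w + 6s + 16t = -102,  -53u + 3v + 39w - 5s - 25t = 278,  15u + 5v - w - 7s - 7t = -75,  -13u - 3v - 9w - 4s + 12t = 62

no solution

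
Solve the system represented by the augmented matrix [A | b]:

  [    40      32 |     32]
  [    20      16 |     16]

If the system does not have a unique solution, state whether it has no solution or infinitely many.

Row-reduce:
R1 ← R1 / (40).
R2 ← R2 − 20·R1.
Rank is 1 with 2 unknowns, leaving x_2 free.

infinitely many solutions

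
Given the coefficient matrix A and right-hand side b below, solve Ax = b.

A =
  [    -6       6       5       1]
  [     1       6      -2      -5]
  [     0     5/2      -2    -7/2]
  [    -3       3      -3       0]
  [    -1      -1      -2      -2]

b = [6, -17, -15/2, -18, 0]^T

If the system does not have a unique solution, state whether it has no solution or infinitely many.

Row-reduce:
R1 ← R1 / (-6).
R2 ← R2 − 1·R1.
R4 ← R4 + 3·R1.
R5 ← R5 + 1·R1.
R2 ← R2 / (7).
R1 ← R1 + 1·R2.
R3 ← R3 − 5/2·R2.
R5 ← R5 + 2·R2.
R3 ← R3 / (-19/12).
R1 ← R1 + 1·R3.
R2 ← R2 + 1/6·R3.
R4 ← R4 + 11/2·R3.
R5 ← R5 + 19/6·R3.
R4 ← R4 / (753/133).
R1 ← R1 − 5/19·R4.
R2 ← R2 + 67/133·R4.
R3 ← R3 − 149/133·R4.
Row 5 reduces to 0 = -2, a contradiction. The system is inconsistent.

no solution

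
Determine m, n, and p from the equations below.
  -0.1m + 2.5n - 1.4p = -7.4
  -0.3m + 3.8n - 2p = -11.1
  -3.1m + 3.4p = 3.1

m = -1, n = -3, p = 0

Row-reduce the augmented matrix:
R1 ← R1 / (-1/10).
R2 ← R2 + 3/10·R1.
R3 ← R3 + 31/10·R1.
R2 ← R2 / (-37/10).
R1 ← R1 + 25·R2.
R3 ← R3 + 155/2·R2.
R3 ← R3 / (133/185).
R1 ← R1 + 32/37·R3.
R2 ← R2 + 22/37·R3.
Reading off the reduced rows gives m = -1, n = -3, p = 0.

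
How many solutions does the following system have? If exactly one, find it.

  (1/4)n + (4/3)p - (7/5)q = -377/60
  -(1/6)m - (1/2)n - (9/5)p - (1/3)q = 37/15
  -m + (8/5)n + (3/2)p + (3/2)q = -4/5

infinitely many solutions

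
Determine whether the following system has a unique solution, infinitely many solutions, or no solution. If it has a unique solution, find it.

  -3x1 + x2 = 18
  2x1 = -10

Row-reduce the augmented matrix:
R1 ← R1 / (-3).
R2 ← R2 − 2·R1.
R2 ← R2 / (2/3).
R1 ← R1 + 1/3·R2.
Reading off the reduced rows gives x1 = -5, x2 = 3.

x1 = -5, x2 = 3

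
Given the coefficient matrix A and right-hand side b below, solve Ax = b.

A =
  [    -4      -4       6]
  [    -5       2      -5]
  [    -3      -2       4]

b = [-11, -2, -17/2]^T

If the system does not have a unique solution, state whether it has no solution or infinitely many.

x_1 = 3/2, x_2 = -1, x_3 = -3/2

Row-reduce the augmented matrix:
R1 ← R1 / (-4).
R2 ← R2 + 5·R1.
R3 ← R3 + 3·R1.
R2 ← R2 / (7).
R1 ← R1 − 1·R2.
R3 ← R3 − 1·R2.
R3 ← R3 / (9/7).
R1 ← R1 − 2/7·R3.
R2 ← R2 + 25/14·R3.
Reading off the reduced rows gives x_1 = 3/2, x_2 = -1, x_3 = -3/2.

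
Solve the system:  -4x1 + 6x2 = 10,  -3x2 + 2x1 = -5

infinitely many solutions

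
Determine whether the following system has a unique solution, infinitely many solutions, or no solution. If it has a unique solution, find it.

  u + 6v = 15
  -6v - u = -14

Row-reduce:
R2 ← R2 + 1·R1.
Row 2 reduces to 0 = 1, a contradiction. The system is inconsistent.

no solution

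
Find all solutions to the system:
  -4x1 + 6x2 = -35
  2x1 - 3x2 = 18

no solution

Row-reduce:
R1 ← R1 / (-4).
R2 ← R2 − 2·R1.
Row 2 reduces to 0 = 1/2, a contradiction. The system is inconsistent.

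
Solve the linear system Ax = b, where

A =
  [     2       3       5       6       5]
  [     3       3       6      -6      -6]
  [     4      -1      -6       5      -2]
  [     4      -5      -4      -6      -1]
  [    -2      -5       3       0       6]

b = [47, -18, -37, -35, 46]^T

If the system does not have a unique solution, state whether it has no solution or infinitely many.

Row-reduce the augmented matrix:
R1 ← R1 / (2).
R2 ← R2 − 3·R1.
R3 ← R3 − 4·R1.
R4 ← R4 − 4·R1.
R5 ← R5 + 2·R1.
R2 ← R2 / (-3/2).
R1 ← R1 − 3/2·R2.
R3 ← R3 + 7·R2.
R4 ← R4 + 11·R2.
R5 ← R5 + 2·R2.
R3 ← R3 / (-9).
R1 ← R1 − 1·R3.
R2 ← R2 − 1·R3.
R4 ← R4 + 3·R3.
R5 ← R5 − 10·R3.
R4 ← R4 / (71).
R1 ← R1 + 5·R4.
R2 ← R2 − 17·R4.
R3 ← R3 + 7·R4.
R5 ← R5 − 96·R4.
R5 ← R5 / (-31/3).
R1 ← R1 + 1/3·R5.
R2 ← R2 + 7/3·R5.
R3 ← R3 − 4/3·R5.
R4 ← R4 − 1·R5.
Reading off the reduced rows gives x_1 = -2, x_2 = 0, x_3 = 4, x_4 = 1, x_5 = 5.

x_1 = -2, x_2 = 0, x_3 = 4, x_4 = 1, x_5 = 5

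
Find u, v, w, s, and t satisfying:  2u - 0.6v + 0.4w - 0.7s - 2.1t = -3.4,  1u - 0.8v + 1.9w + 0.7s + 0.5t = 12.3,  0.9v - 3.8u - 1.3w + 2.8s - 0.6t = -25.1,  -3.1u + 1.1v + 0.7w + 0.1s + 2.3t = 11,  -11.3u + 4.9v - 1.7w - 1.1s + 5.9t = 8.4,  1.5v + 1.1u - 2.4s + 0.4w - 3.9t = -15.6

u = -1, v = -6, w = 5, s = -5, t = 5

Row-reduce the augmented matrix:
R1 ← R1 / (2).
R2 ← R2 − 1·R1.
R3 ← R3 + 19/5·R1.
R4 ← R4 + 31/10·R1.
R5 ← R5 + 113/10·R1.
R6 ← R6 − 11/10·R1.
R2 ← R2 / (-1/2).
R1 ← R1 + 3/10·R2.
R3 ← R3 + 6/25·R2.
R4 ← R4 − 17/100·R2.
R5 ← R5 − 151/100·R2.
R6 ← R6 − 183/100·R2.
R3 ← R3 / (-339/250).
R1 ← R1 + 41/50·R3.
R2 ← R2 + 17/5·R3.
R4 ← R4 − 949/500·R3.
R5 ← R5 − 2847/500·R3.
R6 ← R6 − 3201/500·R3.
R4 ← R4 / (3273/4520).
R1 ← R1 + 707/452·R4.
R2 ← R2 + 511/113·R4.
R3 ← R3 + 161/226·R4.
R5 ← R5 − 9819/4520·R4.
R6 ← R6 − 28877/4520·R4.
Swap R5 and R6.
R5 ← R5 / (1551149/32730).
R1 ← R1 + 51734/3273·R5.
R2 ← R2 + 127726/3273·R5.
R3 ← R3 + 12544/3273·R5.
R4 ← R4 + 35681/3273·R5.
R6 reduces to 0 = 0, so the extra equation is consistent.
Reading off the reduced rows gives u = -1, v = -6, w = 5, s = -5, t = 5.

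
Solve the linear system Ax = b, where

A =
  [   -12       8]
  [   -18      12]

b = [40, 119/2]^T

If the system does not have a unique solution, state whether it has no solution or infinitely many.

no solution

Row-reduce:
R1 ← R1 / (-12).
R2 ← R2 + 18·R1.
Row 2 reduces to 0 = -1/2, a contradiction. The system is inconsistent.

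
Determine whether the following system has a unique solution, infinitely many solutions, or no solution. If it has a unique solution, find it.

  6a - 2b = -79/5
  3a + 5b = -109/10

a = -14/5, b = -1/2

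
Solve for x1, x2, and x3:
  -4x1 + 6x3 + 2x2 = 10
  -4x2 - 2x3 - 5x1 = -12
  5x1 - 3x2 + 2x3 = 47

Row-reduce the augmented matrix:
R1 ← R1 / (-4).
R2 ← R2 + 5·R1.
R3 ← R3 − 5·R1.
R2 ← R2 / (-13/2).
R1 ← R1 + 1/2·R2.
R3 ← R3 + 1/2·R2.
R3 ← R3 / (133/13).
R1 ← R1 + 10/13·R3.
R2 ← R2 − 19/13·R3.
Reading off the reduced rows gives x1 = 4, x2 = -5, x3 = 6.

x1 = 4, x2 = -5, x3 = 6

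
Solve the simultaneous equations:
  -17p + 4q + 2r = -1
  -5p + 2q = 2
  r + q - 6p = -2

Row-reduce:
R1 ← R1 / (-17).
R2 ← R2 + 5·R1.
R3 ← R3 + 6·R1.
R2 ← R2 / (14/17).
R1 ← R1 + 4/17·R2.
R3 ← R3 + 7/17·R2.
Row 3 reduces to 0 = -1/2, a contradiction. The system is inconsistent.

no solution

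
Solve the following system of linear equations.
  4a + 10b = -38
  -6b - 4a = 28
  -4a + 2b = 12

no solution

Row-reduce:
R1 ← R1 / (4).
R2 ← R2 + 4·R1.
R3 ← R3 + 4·R1.
R2 ← R2 / (4).
R1 ← R1 − 5/2·R2.
R3 ← R3 − 12·R2.
Row 3 reduces to 0 = 4, a contradiction. The system is inconsistent.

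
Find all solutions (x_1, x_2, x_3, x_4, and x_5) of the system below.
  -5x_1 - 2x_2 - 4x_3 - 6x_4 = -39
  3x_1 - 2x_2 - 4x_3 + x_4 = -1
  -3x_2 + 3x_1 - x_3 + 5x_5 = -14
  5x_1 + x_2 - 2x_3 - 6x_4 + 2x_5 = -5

infinitely many solutions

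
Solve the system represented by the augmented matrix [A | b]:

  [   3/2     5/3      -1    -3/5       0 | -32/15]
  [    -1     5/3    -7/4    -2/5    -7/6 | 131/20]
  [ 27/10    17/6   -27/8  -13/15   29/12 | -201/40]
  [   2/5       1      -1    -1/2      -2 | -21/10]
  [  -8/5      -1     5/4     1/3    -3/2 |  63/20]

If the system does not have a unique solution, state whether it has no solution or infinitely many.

no solution

Row-reduce:
R1 ← R1 / (3/2).
R2 ← R2 + 1·R1.
R3 ← R3 − 27/10·R1.
R4 ← R4 − 2/5·R1.
R5 ← R5 + 8/5·R1.
R2 ← R2 / (25/9).
R1 ← R1 − 10/9·R2.
R3 ← R3 + 1/6·R2.
R4 ← R4 − 5/9·R2.
R5 ← R5 − 7/9·R2.
R3 ← R3 / (-43/25).
R1 ← R1 − 3/10·R3.
R2 ← R2 + 87/100·R3.
R4 ← R4 + 1/4·R3.
R5 ← R5 − 43/50·R3.
R4 ← R4 / (-658/3225).
R1 ← R1 + 11/215·R4.
R2 ← R2 + 799/2150·R4.
R3 ← R3 + 62/645·R4.
Row 5 reduces to 0 = -1, a contradiction. The system is inconsistent.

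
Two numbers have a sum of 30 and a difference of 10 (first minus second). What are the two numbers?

first number: 20, second number: 10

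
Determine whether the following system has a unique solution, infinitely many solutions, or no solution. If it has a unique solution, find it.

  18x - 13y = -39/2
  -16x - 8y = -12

x = 0, y = 3/2

Row-reduce the augmented matrix:
R1 ← R1 / (18).
R2 ← R2 + 16·R1.
R2 ← R2 / (-176/9).
R1 ← R1 + 13/18·R2.
Reading off the reduced rows gives x = 0, y = 3/2.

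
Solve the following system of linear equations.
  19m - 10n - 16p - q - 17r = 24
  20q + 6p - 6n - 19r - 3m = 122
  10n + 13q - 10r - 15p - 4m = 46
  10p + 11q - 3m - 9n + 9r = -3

infinitely many solutions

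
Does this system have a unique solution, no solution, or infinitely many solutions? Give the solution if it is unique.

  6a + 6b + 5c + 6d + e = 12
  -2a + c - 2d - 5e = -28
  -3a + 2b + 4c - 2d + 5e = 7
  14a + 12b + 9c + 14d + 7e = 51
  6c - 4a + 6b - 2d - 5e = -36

no solution

Row-reduce:
R1 ← R1 / (6).
R2 ← R2 + 2·R1.
R3 ← R3 + 3·R1.
R4 ← R4 − 14·R1.
R5 ← R5 + 4·R1.
R2 ← R2 / (2).
R1 ← R1 − 1·R2.
R3 ← R3 − 5·R2.
R4 ← R4 + 2·R2.
R5 ← R5 − 10·R2.
R3 ← R3 / (-1/6).
R1 ← R1 + 1/2·R3.
R2 ← R2 − 4/3·R3.
R5 ← R5 + 4·R3.
Swap R4 and R5.
R4 ← R4 / (-22).
R1 ← R1 + 2·R4.
R2 ← R2 − 8·R4.
R3 ← R3 + 6·R4.
Row 5 reduces to 0 = -1, a contradiction. The system is inconsistent.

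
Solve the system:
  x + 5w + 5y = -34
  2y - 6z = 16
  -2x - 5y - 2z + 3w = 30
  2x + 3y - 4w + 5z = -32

x = -4, y = -4, z = -4, w = -2

Row-reduce the augmented matrix:
R3 ← R3 + 2·R1.
R4 ← R4 − 2·R1.
R2 ← R2 / (2).
R1 ← R1 − 5·R2.
R3 ← R3 − 5·R2.
R4 ← R4 + 7·R2.
R3 ← R3 / (13).
R1 ← R1 − 15·R3.
R2 ← R2 + 3·R3.
R4 ← R4 + 16·R3.
R4 ← R4 / (2).
R1 ← R1 + 10·R4.
R2 ← R2 − 3·R4.
R3 ← R3 − 1·R4.
Reading off the reduced rows gives x = -4, y = -4, z = -4, w = -2.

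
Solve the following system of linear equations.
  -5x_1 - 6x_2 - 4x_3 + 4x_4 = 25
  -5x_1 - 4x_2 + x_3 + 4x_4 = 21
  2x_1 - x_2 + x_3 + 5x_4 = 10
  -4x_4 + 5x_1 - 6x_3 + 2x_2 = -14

no solution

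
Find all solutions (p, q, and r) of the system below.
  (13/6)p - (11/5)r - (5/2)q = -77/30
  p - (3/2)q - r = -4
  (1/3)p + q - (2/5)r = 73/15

no solution

Row-reduce:
R1 ← R1 / (13/6).
R2 ← R2 − 1·R1.
R3 ← R3 − 1/3·R1.
R2 ← R2 / (-9/26).
R1 ← R1 + 15/13·R2.
R3 ← R3 − 18/13·R2.
Row 3 reduces to 0 = -6, a contradiction. The system is inconsistent.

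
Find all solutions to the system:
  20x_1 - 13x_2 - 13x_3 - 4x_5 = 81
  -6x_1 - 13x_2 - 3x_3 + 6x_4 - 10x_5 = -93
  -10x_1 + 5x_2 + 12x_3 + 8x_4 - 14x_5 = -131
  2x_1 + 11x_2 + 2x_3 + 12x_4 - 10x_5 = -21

infinitely many solutions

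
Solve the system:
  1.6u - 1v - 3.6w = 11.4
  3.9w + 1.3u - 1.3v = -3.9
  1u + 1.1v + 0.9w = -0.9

u = 2, v = -1, w = -2

Row-reduce the augmented matrix:
R1 ← R1 / (8/5).
R2 ← R2 − 13/10·R1.
R3 ← R3 − 1·R1.
R2 ← R2 / (-39/80).
R1 ← R1 + 5/8·R2.
R3 ← R3 − 69/40·R2.
R3 ← R3 / (273/10).
R1 ← R1 + 11·R3.
R2 ← R2 + 14·R3.
Reading off the reduced rows gives u = 2, v = -1, w = -2.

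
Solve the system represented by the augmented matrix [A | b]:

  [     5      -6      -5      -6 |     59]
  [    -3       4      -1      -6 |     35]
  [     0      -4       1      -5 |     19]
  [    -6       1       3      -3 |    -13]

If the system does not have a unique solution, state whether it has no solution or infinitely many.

Row-reduce the augmented matrix:
R1 ← R1 / (5).
R2 ← R2 + 3·R1.
R4 ← R4 + 6·R1.
R2 ← R2 / (2/5).
R1 ← R1 + 6/5·R2.
R3 ← R3 + 4·R2.
R4 ← R4 + 31/5·R2.
R3 ← R3 / (-39).
R1 ← R1 + 13·R3.
R2 ← R2 + 10·R3.
R4 ← R4 + 65·R3.
R4 ← R4 / (28/3).
R1 ← R1 − 11/3·R4.
R2 ← R2 − 74/39·R4.
R3 ← R3 − 101/39·R4.
Reading off the reduced rows gives x_1 = 4, x_2 = 2, x_3 = -3, x_4 = -6.

x_1 = 4, x_2 = 2, x_3 = -3, x_4 = -6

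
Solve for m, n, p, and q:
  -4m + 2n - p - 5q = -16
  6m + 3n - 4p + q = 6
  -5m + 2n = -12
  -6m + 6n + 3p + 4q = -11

m = 2, n = -1, p = 1, q = 1

Row-reduce the augmented matrix:
R1 ← R1 / (-4).
R2 ← R2 − 6·R1.
R3 ← R3 + 5·R1.
R4 ← R4 + 6·R1.
R2 ← R2 / (6).
R1 ← R1 + 1/2·R2.
R3 ← R3 + 1/2·R2.
R4 ← R4 − 3·R2.
R3 ← R3 / (19/24).
R1 ← R1 + 5/24·R3.
R2 ← R2 + 11/12·R3.
R4 ← R4 − 29/4·R3.
R4 ← R4 / (-713/19).
R1 ← R1 − 42/19·R4.
R2 ← R2 − 105/19·R4.
R3 ← R3 − 137/19·R4.
Reading off the reduced rows gives m = 2, n = -1, p = 1, q = 1.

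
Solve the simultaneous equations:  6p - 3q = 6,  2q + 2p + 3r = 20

infinitely many solutions

Row-reduce:
R1 ← R1 / (6).
R2 ← R2 − 2·R1.
R2 ← R2 / (3).
R1 ← R1 + 1/2·R2.
Rank is 2 with 3 unknowns, leaving r free.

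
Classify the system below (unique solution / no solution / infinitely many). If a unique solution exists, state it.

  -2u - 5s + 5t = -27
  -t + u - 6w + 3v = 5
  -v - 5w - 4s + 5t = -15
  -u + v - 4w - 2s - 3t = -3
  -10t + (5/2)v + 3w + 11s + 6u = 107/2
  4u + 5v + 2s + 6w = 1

no solution

Row-reduce:
R1 ← R1 / (-2).
R2 ← R2 − 1·R1.
R4 ← R4 + 1·R1.
R5 ← R5 − 6·R1.
R6 ← R6 − 4·R1.
R2 ← R2 / (3).
R3 ← R3 + 1·R2.
R4 ← R4 − 1·R2.
R5 ← R5 − 5/2·R2.
R6 ← R6 − 5·R2.
R3 ← R3 / (-7).
R2 ← R2 + 2·R3.
R4 ← R4 + 2·R3.
R5 ← R5 − 8·R3.
R6 ← R6 − 16·R3.
R4 ← R4 / (19/7).
R1 ← R1 − 5/2·R4.
R2 ← R2 − 23/42·R4.
R3 ← R3 − 29/42·R4.
R5 ← R5 + 625/84·R4.
R6 ← R6 + 625/42·R4.
R5 ← R5 / (-611/57).
R1 ← R1 − 85/19·R5.
R2 ← R2 − 26/57·R5.
R3 ← R3 − 65/57·R5.
R4 ← R4 + 53/19·R5.
R6 ← R6 + 1222/57·R5.
Row 6 reduces to 0 = 2, a contradiction. The system is inconsistent.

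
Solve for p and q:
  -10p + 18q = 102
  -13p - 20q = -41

p = -3, q = 4

Row-reduce the augmented matrix:
R1 ← R1 / (-10).
R2 ← R2 + 13·R1.
R2 ← R2 / (-217/5).
R1 ← R1 + 9/5·R2.
Reading off the reduced rows gives p = -3, q = 4.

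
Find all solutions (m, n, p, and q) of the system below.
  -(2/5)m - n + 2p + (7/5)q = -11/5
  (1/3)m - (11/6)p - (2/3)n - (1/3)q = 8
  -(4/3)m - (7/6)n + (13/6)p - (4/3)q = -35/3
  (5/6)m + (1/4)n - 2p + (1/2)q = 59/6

infinitely many solutions

Row-reduce:
R1 ← R1 / (-2/5).
R2 ← R2 − 1/3·R1.
R3 ← R3 + 4/3·R1.
R4 ← R4 − 5/6·R1.
R2 ← R2 / (-3/2).
R1 ← R1 − 5/2·R2.
R3 ← R3 − 13/6·R2.
R4 ← R4 + 11/6·R2.
R3 ← R3 / (-128/27).
R1 ← R1 + 95/18·R3.
R2 ← R2 − 1/9·R3.
R4 ← R4 − 64/27·R3.
Rank is 3 with 4 unknowns, leaving q free.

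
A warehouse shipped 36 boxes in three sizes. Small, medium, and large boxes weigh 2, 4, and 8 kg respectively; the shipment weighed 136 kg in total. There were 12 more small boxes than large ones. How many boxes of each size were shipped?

small boxes: 20, medium boxes: 8, large boxes: 8

Let s = small boxes, m = medium boxes, l = large boxes.
  l + m + s = 36
  2s + 4m + 8l = 136
  s - l = 12
Row-reduce the augmented matrix:
R2 ← R2 − 2·R1.
R3 ← R3 − 1·R1.
R2 ← R2 / (2).
R1 ← R1 − 1·R2.
R3 ← R3 + 1·R2.
R1 ← R1 + 2·R3.
R2 ← R2 − 3·R3.
Reading off the reduced rows gives s = 20, m = 8, l = 8.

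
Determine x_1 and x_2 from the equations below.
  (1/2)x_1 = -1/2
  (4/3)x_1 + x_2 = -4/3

x_1 = -1, x_2 = 0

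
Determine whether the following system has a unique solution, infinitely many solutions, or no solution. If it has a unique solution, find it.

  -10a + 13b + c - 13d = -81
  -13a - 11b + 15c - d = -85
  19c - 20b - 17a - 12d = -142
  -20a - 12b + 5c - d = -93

a = 4, b = 0, c = -2, d = 3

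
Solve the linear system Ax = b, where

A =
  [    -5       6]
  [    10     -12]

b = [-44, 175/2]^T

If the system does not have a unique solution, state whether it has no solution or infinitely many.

Row-reduce:
R1 ← R1 / (-5).
R2 ← R2 − 10·R1.
Row 2 reduces to 0 = -1/2, a contradiction. The system is inconsistent.

no solution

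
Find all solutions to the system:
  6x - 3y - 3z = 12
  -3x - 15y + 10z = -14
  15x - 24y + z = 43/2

no solution

Row-reduce:
R1 ← R1 / (6).
R2 ← R2 + 3·R1.
R3 ← R3 − 15·R1.
R2 ← R2 / (-33/2).
R1 ← R1 + 1/2·R2.
R3 ← R3 + 33/2·R2.
Row 3 reduces to 0 = -1/2, a contradiction. The system is inconsistent.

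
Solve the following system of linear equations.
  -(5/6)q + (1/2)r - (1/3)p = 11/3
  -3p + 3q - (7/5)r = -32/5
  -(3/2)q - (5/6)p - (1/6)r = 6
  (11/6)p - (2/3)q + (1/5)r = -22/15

no solution

Row-reduce:
R1 ← R1 / (-1/3).
R2 ← R2 + 3·R1.
R3 ← R3 + 5/6·R1.
R4 ← R4 − 11/6·R1.
R2 ← R2 / (21/2).
R1 ← R1 − 5/2·R2.
R3 ← R3 − 7/12·R2.
R4 ← R4 + 21/4·R2.
R3 ← R3 / (-49/45).
R1 ← R1 + 2/21·R3.
R2 ← R2 + 59/105·R3.
Row 4 reduces to 0 = -1, a contradiction. The system is inconsistent.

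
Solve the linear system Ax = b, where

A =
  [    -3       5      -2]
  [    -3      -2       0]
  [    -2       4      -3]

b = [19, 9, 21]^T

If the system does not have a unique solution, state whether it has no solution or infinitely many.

Row-reduce the augmented matrix:
R1 ← R1 / (-3).
R2 ← R2 + 3·R1.
R3 ← R3 + 2·R1.
R2 ← R2 / (-7).
R1 ← R1 + 5/3·R2.
R3 ← R3 − 2/3·R2.
R3 ← R3 / (-31/21).
R1 ← R1 − 4/21·R3.
R2 ← R2 + 2/7·R3.
Reading off the reduced rows gives x_1 = -3, x_2 = 0, x_3 = -5.

x_1 = -3, x_2 = 0, x_3 = -5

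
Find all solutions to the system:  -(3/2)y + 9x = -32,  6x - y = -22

no solution

Row-reduce:
R1 ← R1 / (9).
R2 ← R2 − 6·R1.
Row 2 reduces to 0 = -2/3, a contradiction. The system is inconsistent.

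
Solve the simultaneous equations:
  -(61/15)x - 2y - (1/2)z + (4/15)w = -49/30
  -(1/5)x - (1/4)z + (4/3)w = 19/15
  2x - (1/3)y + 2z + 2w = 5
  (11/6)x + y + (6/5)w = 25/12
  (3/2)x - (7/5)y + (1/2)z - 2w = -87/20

x = -1/2, y = 3/2, z = 2, w = 5/4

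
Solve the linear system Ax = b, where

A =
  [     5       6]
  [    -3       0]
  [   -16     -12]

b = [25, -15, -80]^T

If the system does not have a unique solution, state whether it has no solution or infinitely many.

x_1 = 5, x_2 = 0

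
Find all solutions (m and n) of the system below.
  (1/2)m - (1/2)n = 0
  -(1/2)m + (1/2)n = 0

Row-reduce:
R1 ← R1 / (1/2).
R2 ← R2 + 1/2·R1.
Rank is 1 with 2 unknowns, leaving n free.

infinitely many solutions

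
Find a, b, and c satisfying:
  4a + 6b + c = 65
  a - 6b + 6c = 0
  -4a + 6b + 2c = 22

a = 6, b = 6, c = 5

Row-reduce the augmented matrix:
R1 ← R1 / (4).
R2 ← R2 − 1·R1.
R3 ← R3 + 4·R1.
R2 ← R2 / (-15/2).
R1 ← R1 − 3/2·R2.
R3 ← R3 − 12·R2.
R3 ← R3 / (61/5).
R1 ← R1 − 7/5·R3.
R2 ← R2 + 23/30·R3.
Reading off the reduced rows gives a = 6, b = 6, c = 5.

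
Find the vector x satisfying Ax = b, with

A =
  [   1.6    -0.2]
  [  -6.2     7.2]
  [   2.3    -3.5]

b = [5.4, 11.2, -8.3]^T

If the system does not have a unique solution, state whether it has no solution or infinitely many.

x_1 = 4, x_2 = 5

Row-reduce the augmented matrix:
R1 ← R1 / (8/5).
R2 ← R2 + 31/5·R1.
R3 ← R3 − 23/10·R1.
R2 ← R2 / (257/40).
R1 ← R1 + 1/8·R2.
R3 ← R3 + 257/80·R2.
R3 reduces to 0 = 0, so the extra equation is consistent.
Reading off the reduced rows gives x_1 = 4, x_2 = 5.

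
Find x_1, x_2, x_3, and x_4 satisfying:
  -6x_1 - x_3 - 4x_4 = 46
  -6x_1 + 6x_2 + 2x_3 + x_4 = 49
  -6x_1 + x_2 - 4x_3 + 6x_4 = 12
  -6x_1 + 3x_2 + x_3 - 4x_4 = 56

Row-reduce the augmented matrix:
R1 ← R1 / (-6).
R2 ← R2 + 6·R1.
R3 ← R3 + 6·R1.
R4 ← R4 + 6·R1.
R2 ← R2 / (6).
R3 ← R3 − 1·R2.
R4 ← R4 − 3·R2.
R3 ← R3 / (-7/2).
R1 ← R1 − 1/6·R3.
R2 ← R2 − 1/2·R3.
R4 ← R4 − 1/2·R3.
R4 ← R4 / (-25/21).
R1 ← R1 − 139/126·R4.
R2 ← R2 − 15/7·R4.
R3 ← R3 + 55/21·R4.
Reading off the reduced rows gives x_1 = -6, x_2 = 2, x_3 = 2, x_4 = -3.

x_1 = -6, x_2 = 2, x_3 = 2, x_4 = -3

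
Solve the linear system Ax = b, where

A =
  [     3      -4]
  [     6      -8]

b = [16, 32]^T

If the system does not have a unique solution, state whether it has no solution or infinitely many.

infinitely many solutions

Row-reduce:
R1 ← R1 / (3).
R2 ← R2 − 6·R1.
Rank is 1 with 2 unknowns, leaving x_2 free.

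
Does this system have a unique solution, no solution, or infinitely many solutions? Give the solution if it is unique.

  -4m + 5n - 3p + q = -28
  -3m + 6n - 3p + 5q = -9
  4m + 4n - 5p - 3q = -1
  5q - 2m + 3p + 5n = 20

Row-reduce the augmented matrix:
R1 ← R1 / (-4).
R2 ← R2 + 3·R1.
R3 ← R3 − 4·R1.
R4 ← R4 + 2·R1.
R2 ← R2 / (9/4).
R1 ← R1 + 5/4·R2.
R3 ← R3 − 9·R2.
R4 ← R4 − 5/2·R2.
R3 ← R3 / (-5).
R1 ← R1 − 1/3·R3.
R2 ← R2 + 1/3·R3.
R4 ← R4 − 16/3·R3.
R4 ← R4 / (-922/45).
R1 ← R1 − 38/45·R4.
R2 ← R2 − 142/45·R4.
R3 ← R3 − 19/5·R4.
Reading off the reduced rows gives m = 6, n = 1, p = 4, q = 3.

m = 6, n = 1, p = 4, q = 3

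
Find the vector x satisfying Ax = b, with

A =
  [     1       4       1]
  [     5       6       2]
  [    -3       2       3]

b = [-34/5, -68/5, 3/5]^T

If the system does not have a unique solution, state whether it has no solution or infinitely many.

x_1 = -1, x_2 = -3/2, x_3 = 1/5

Row-reduce the augmented matrix:
R2 ← R2 − 5·R1.
R3 ← R3 + 3·R1.
R2 ← R2 / (-14).
R1 ← R1 − 4·R2.
R3 ← R3 − 14·R2.
R3 ← R3 / (3).
R1 ← R1 − 1/7·R3.
R2 ← R2 − 3/14·R3.
Reading off the reduced rows gives x_1 = -1, x_2 = -3/2, x_3 = 1/5.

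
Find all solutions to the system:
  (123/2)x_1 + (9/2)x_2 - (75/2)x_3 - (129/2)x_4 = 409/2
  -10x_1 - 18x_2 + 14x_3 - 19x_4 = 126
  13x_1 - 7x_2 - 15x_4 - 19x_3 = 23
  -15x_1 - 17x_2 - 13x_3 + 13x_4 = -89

no solution

Row-reduce:
R1 ← R1 / (123/2).
R2 ← R2 + 10·R1.
R3 ← R3 − 13·R1.
R4 ← R4 + 15·R1.
R2 ← R2 / (-708/41).
R1 ← R1 − 3/41·R2.
R3 ← R3 + 326/41·R2.
R4 ← R4 + 652/41·R2.
R3 ← R3 / (-868/59).
R1 ← R1 + 34/59·R3.
R2 ← R2 + 27/59·R3.
R4 ← R4 + 1736/59·R3.
Row 4 reduces to 0 = 4/3, a contradiction. The system is inconsistent.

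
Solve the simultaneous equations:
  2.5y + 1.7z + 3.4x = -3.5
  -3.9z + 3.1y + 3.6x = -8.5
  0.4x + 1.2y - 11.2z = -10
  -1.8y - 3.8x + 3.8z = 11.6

x = -3, y = 2, z = 1

Row-reduce the augmented matrix:
R1 ← R1 / (17/5).
R2 ← R2 − 18/5·R1.
R3 ← R3 − 2/5·R1.
R4 ← R4 + 19/5·R1.
R2 ← R2 / (77/170).
R1 ← R1 − 25/34·R2.
R3 ← R3 − 77/85·R2.
R4 ← R4 − 169/170·R2.
Swap R3 and R4.
R3 ← R3 / (7011/385).
R1 ← R1 − 751/77·R3.
R2 ← R2 + 969/77·R3.
R4 reduces to 0 = 0, so the extra equation is consistent.
Reading off the reduced rows gives x = -3, y = 2, z = 1.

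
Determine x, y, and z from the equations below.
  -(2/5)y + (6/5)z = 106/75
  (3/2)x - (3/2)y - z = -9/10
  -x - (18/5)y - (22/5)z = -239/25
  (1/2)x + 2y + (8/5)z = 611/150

Row-reduce the augmented matrix:
Swap R1 and R2.
R1 ← R1 / (3/2).
R3 ← R3 + 1·R1.
R4 ← R4 − 1/2·R1.
R2 ← R2 / (-2/5).
R1 ← R1 + 1·R2.
R3 ← R3 + 23/5·R2.
R4 ← R4 − 5/2·R2.
R3 ← R3 / (-283/15).
R1 ← R1 + 11/3·R3.
R2 ← R2 + 3·R3.
R4 ← R4 − 283/30·R3.
R4 reduces to 0 = 0, so the extra equation is consistent.
Reading off the reduced rows gives x = 1, y = 2/3, z = 7/5.

x = 1, y = 2/3, z = 7/5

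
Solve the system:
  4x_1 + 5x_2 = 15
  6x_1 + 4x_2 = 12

x_1 = 0, x_2 = 3

Row-reduce the augmented matrix:
R1 ← R1 / (4).
R2 ← R2 − 6·R1.
R2 ← R2 / (-7/2).
R1 ← R1 − 5/4·R2.
Reading off the reduced rows gives x_1 = 0, x_2 = 3.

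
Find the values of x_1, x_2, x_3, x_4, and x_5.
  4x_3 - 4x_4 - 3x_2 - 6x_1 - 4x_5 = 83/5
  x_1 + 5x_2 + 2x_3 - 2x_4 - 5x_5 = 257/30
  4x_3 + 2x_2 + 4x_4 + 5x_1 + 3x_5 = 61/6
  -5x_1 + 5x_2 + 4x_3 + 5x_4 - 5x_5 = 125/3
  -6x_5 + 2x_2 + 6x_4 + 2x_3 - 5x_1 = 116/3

Row-reduce the augmented matrix:
R1 ← R1 / (-6).
R2 ← R2 − 1·R1.
R3 ← R3 − 5·R1.
R4 ← R4 + 5·R1.
R5 ← R5 + 5·R1.
R2 ← R2 / (9/2).
R1 ← R1 − 1/2·R2.
R3 ← R3 + 1/2·R2.
R4 ← R4 − 15/2·R2.
R5 ← R5 − 9/2·R2.
R3 ← R3 / (206/27).
R1 ← R1 + 26/27·R3.
R2 ← R2 − 16/27·R3.
R4 ← R4 + 34/9·R3.
R5 ← R5 + 4·R3.
R4 ← R4 / (1335/103).
R1 ← R1 − 104/103·R4.
R2 ← R2 + 64/103·R4.
R3 ← R3 − 5/103·R4.
R5 ← R5 − 1256/103·R4.
R5 ← R5 / (-5839/1335).
R1 ← R1 − 809/1335·R5.
R2 ← R2 + 1114/1335·R5.
R3 ← R3 + 41/267·R5.
R4 ← R4 − 752/1335·R5.
Reading off the reduced rows gives x_1 = -8/5, x_2 = 1/3, x_3 = 3, x_4 = 5/2, x_5 = -3/2.

x_1 = -8/5, x_2 = 1/3, x_3 = 3, x_4 = 5/2, x_5 = -3/2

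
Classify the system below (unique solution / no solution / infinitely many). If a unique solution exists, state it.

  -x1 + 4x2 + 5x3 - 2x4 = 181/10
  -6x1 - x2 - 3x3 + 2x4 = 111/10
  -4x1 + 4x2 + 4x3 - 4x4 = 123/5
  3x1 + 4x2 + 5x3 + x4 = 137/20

Row-reduce the augmented matrix:
R1 ← R1 / (-1).
R2 ← R2 + 6·R1.
R3 ← R3 + 4·R1.
R4 ← R4 − 3·R1.
R2 ← R2 / (-25).
R1 ← R1 + 4·R2.
R3 ← R3 + 12·R2.
R4 ← R4 − 16·R2.
R3 ← R3 / (-4/25).
R1 ← R1 − 7/25·R3.
R2 ← R2 − 33/25·R3.
R4 ← R4 + 28/25·R3.
R4 ← R4 / (23).
R1 ← R1 + 5·R4.
R2 ← R2 + 23·R4.
R3 ← R3 − 17·R4.
Reading off the reduced rows gives x1 = -3, x2 = 7/5, x3 = 2, x4 = 1/4.

x1 = -3, x2 = 7/5, x3 = 2, x4 = 1/4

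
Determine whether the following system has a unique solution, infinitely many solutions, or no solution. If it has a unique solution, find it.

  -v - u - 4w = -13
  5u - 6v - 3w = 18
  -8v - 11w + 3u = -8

infinitely many solutions

Row-reduce:
R1 ← R1 / (-1).
R2 ← R2 − 5·R1.
R3 ← R3 − 3·R1.
R2 ← R2 / (-11).
R1 ← R1 − 1·R2.
R3 ← R3 + 11·R2.
Rank is 2 with 3 unknowns, leaving w free.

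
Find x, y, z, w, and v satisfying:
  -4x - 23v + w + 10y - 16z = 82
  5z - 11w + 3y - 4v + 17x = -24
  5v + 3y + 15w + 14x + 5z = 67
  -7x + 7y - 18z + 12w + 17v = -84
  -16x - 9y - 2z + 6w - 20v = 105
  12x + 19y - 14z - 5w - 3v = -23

x = -2, y = 5, z = 6, w = 5, v = -5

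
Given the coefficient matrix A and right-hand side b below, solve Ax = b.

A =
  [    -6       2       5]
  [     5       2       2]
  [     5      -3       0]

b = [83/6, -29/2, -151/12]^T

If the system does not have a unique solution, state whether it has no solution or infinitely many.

x_1 = -8/3, x_2 = -1/4, x_3 = -1/3

Row-reduce the augmented matrix:
R1 ← R1 / (-6).
R2 ← R2 − 5·R1.
R3 ← R3 − 5·R1.
R2 ← R2 / (11/3).
R1 ← R1 + 1/3·R2.
R3 ← R3 + 4/3·R2.
R3 ← R3 / (141/22).
R1 ← R1 + 3/11·R3.
R2 ← R2 − 37/22·R3.
Reading off the reduced rows gives x_1 = -8/3, x_2 = -1/4, x_3 = -1/3.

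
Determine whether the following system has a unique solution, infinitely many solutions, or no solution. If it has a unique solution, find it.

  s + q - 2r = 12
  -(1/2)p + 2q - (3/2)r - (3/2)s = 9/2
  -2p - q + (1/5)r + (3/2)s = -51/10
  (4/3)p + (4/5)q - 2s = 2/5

p = 3, q = 3, r = -3, s = 3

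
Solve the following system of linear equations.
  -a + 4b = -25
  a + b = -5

a = 1, b = -6

From equation 1: a = 25 + 4·b.
Substitute into equation 2 and solve: b = -6.
Then a = 1.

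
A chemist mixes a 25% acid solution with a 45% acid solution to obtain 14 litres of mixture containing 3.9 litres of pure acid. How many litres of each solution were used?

Let a = litres of solution A, b = litres of solution B.
  a + b = 14
  (1/4)a + (9/20)b = 39/10
Row-reduce the augmented matrix:
R2 ← R2 − 1/4·R1.
R2 ← R2 / (1/5).
R1 ← R1 − 1·R2.
Reading off the reduced rows gives a = 12, b = 2.

litres of solution A: 12, litres of solution B: 2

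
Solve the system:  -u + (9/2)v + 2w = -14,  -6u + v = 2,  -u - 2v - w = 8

no solution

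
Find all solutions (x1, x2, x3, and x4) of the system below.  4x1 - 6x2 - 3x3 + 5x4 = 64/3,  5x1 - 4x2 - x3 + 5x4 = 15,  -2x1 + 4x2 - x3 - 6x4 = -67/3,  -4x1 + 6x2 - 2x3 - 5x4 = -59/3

Row-reduce the augmented matrix:
R1 ← R1 / (4).
R2 ← R2 − 5·R1.
R3 ← R3 + 2·R1.
R4 ← R4 + 4·R1.
R2 ← R2 / (7/2).
R1 ← R1 + 3/2·R2.
R3 ← R3 − 1·R2.
R3 ← R3 / (-23/7).
R1 ← R1 − 3/7·R3.
R2 ← R2 − 11/14·R3.
R4 ← R4 + 5·R3.
R4 ← R4 / (110/23).
R1 ← R1 − 7/23·R4.
R2 ← R2 + 51/46·R4.
R3 ← R3 − 22/23·R4.
Reading off the reduced rows gives x1 = -5/3, x2 = -2, x3 = -1/3, x4 = 3.

x1 = -5/3, x2 = -2, x3 = -1/3, x4 = 3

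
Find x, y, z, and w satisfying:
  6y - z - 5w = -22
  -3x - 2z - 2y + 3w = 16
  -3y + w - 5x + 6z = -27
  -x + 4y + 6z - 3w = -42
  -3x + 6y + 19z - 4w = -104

x = 2, y = -1, z = -4, w = 4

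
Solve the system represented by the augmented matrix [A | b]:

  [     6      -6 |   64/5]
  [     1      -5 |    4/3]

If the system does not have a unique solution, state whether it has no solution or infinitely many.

x_1 = 7/3, x_2 = 1/5

Row-reduce the augmented matrix:
R1 ← R1 / (6).
R2 ← R2 − 1·R1.
R2 ← R2 / (-4).
R1 ← R1 + 1·R2.
Reading off the reduced rows gives x_1 = 7/3, x_2 = 1/5.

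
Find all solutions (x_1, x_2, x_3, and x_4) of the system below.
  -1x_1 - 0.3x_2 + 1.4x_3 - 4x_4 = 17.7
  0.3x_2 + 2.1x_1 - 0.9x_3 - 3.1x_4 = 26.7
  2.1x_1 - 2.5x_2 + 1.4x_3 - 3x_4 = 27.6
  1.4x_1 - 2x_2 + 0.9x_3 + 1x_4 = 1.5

Row-reduce the augmented matrix:
R1 ← R1 / (-1).
R2 ← R2 − 21/10·R1.
R3 ← R3 − 21/10·R1.
R4 ← R4 − 7/5·R1.
R2 ← R2 / (-33/100).
R1 ← R1 − 3/10·R2.
R3 ← R3 + 313/100·R2.
R4 ← R4 + 121/50·R2.
R3 ← R3 / (-1651/110).
R1 ← R1 − 5/11·R3.
R2 ← R2 + 68/11·R3.
R4 ← R4 + 121/10·R3.
R4 ← R4 / (16333/16510).
R1 ← R1 + 17318/4953·R4.
R2 ← R2 + 26654/4953·R4.
R3 ← R3 + 32233/4953·R4.
Reading off the reduced rows gives x_1 = 3, x_2 = -3, x_3 = -3, x_4 = -6.

x_1 = 3, x_2 = -3, x_3 = -3, x_4 = -6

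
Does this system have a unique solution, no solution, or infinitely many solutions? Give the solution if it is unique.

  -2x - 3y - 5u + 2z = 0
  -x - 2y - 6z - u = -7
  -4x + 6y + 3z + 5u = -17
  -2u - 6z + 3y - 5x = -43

Row-reduce the augmented matrix:
R1 ← R1 / (-2).
R2 ← R2 + 1·R1.
R3 ← R3 + 4·R1.
R4 ← R4 + 5·R1.
R2 ← R2 / (-1/2).
R1 ← R1 − 3/2·R2.
R3 ← R3 − 12·R2.
R4 ← R4 − 21/2·R2.
R3 ← R3 / (-169).
R1 ← R1 + 22·R3.
R2 ← R2 − 14·R3.
R4 ← R4 + 158·R3.
R4 ← R4 / (-960/169).
R1 ← R1 − 61/169·R4.
R2 ← R2 − 207/169·R4.
R3 ← R3 + 51/169·R4.
Reading off the reduced rows gives x = 2, y = -5, z = 2, u = 3.

x = 2, y = -5, z = 2, u = 3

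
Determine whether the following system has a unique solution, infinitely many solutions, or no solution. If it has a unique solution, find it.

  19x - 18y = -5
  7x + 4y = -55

Row-reduce the augmented matrix:
R1 ← R1 / (19).
R2 ← R2 − 7·R1.
R2 ← R2 / (202/19).
R1 ← R1 + 18/19·R2.
Reading off the reduced rows gives x = -5, y = -5.

x = -5, y = -5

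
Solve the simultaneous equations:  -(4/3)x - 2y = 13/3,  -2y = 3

x = -1, y = -3/2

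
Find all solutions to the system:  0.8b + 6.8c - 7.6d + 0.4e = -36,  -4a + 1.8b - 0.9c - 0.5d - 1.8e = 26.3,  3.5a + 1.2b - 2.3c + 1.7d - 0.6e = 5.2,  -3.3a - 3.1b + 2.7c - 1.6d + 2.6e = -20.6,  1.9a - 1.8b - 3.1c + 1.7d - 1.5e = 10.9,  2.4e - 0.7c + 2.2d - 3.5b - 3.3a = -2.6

Row-reduce the augmented matrix:
Swap R1 and R2.
R1 ← R1 / (-4).
R3 ← R3 − 7/2·R1.
R4 ← R4 + 33/10·R1.
R5 ← R5 − 19/10·R1.
R6 ← R6 + 33/10·R1.
R2 ← R2 / (4/5).
R1 ← R1 + 9/20·R2.
R3 ← R3 − 111/40·R2.
R4 ← R4 + 917/200·R2.
R5 ← R5 + 189/200·R2.
R6 ← R6 + 997/200·R2.
R3 ← R3 / (-1067/40).
R1 ← R1 − 81/20·R3.
R2 ← R2 − 17/2·R3.
R4 ← R4 − 8483/200·R3.
R5 ← R5 − 901/200·R3.
R6 ← R6 − 8483/200·R3.
R4 ← R4 / (-43717/53350).
R1 ← R1 − 236/5335·R4.
R2 ← R2 + 744/1067·R4.
R3 ← R3 + 1105/1067·R4.
R5 ← R5 + 76012/26675·R4.
R6 ← R6 + 43717/53350·R4.
R5 ← R5 / (-867905/174868).
R1 ← R1 − 15091/87434·R5.
R2 ← R2 + 217153/174868·R5.
R3 ← R3 + 134195/174868·R5.
R4 ← R4 + 152131/174868·R5.
R6 reduces to 0 = 0, so the extra equation is consistent.
Reading off the reduced rows gives a = -3, b = 2, c = -3, d = 2, e = -5.

a = -3, b = 2, c = -3, d = 2, e = -5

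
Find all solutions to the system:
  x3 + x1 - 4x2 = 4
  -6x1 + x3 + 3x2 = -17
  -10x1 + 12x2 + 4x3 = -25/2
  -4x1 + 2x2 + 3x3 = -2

no solution

Row-reduce:
R2 ← R2 + 6·R1.
R3 ← R3 + 10·R1.
R4 ← R4 + 4·R1.
R2 ← R2 / (-21).
R1 ← R1 + 4·R2.
R3 ← R3 + 28·R2.
R4 ← R4 + 14·R2.
R3 ← R3 / (14/3).
R1 ← R1 + 1/3·R3.
R2 ← R2 + 1/3·R3.
R4 ← R4 − 7/3·R3.
Row 4 reduces to 0 = 1/4, a contradiction. The system is inconsistent.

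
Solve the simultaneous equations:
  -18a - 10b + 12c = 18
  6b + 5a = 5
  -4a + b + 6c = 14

infinitely many solutions

Row-reduce:
R1 ← R1 / (-18).
R2 ← R2 − 5·R1.
R3 ← R3 + 4·R1.
R2 ← R2 / (29/9).
R1 ← R1 − 5/9·R2.
R3 ← R3 − 29/9·R2.
Rank is 2 with 3 unknowns, leaving c free.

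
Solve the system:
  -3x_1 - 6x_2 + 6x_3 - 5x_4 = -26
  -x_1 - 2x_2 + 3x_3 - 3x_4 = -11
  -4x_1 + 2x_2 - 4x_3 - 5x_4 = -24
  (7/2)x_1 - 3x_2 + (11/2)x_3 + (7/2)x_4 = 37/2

Row-reduce:
R1 ← R1 / (-3).
R2 ← R2 + 1·R1.
R3 ← R3 + 4·R1.
R4 ← R4 − 7/2·R1.
Swap R2 and R3.
R2 ← R2 / (10).
R1 ← R1 − 2·R2.
R4 ← R4 + 10·R2.
R1 ← R1 − 2/5·R3.
R2 ← R2 + 6/5·R3.
R4 ← R4 − 1/2·R3.
Rank is 3 with 4 unknowns, leaving x_4 free.

infinitely many solutions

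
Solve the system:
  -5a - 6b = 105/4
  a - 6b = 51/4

From equation 2: a = 51/4 + 6·b.
Substitute into equation 1 and solve: b = -5/2.
Then a = -9/4.

a = -9/4, b = -5/2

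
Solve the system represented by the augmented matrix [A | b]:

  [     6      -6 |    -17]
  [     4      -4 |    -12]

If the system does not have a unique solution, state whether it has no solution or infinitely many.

Row-reduce:
R1 ← R1 / (6).
R2 ← R2 − 4·R1.
Row 2 reduces to 0 = -2/3, a contradiction. The system is inconsistent.

no solution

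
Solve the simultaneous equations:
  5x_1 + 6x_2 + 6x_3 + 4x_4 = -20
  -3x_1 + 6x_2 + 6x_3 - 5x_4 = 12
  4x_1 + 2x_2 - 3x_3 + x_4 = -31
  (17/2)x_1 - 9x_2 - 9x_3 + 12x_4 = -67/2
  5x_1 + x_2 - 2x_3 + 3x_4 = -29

no solution

Row-reduce:
R1 ← R1 / (5).
R2 ← R2 + 3·R1.
R3 ← R3 − 4·R1.
R4 ← R4 − 17/2·R1.
R5 ← R5 − 5·R1.
R2 ← R2 / (48/5).
R1 ← R1 − 6/5·R2.
R3 ← R3 + 14/5·R2.
R4 ← R4 + 96/5·R2.
R5 ← R5 + 5·R2.
R3 ← R3 / (-5).
R2 ← R2 − 1·R3.
R5 ← R5 + 3·R3.
Swap R4 and R5.
R4 ← R4 / (-139/240).
R1 ← R1 − 9/8·R4.
R2 ← R2 + 69/80·R4.
R3 ← R3 − 71/120·R4.
Row 5 reduces to 0 = 1/2, a contradiction. The system is inconsistent.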